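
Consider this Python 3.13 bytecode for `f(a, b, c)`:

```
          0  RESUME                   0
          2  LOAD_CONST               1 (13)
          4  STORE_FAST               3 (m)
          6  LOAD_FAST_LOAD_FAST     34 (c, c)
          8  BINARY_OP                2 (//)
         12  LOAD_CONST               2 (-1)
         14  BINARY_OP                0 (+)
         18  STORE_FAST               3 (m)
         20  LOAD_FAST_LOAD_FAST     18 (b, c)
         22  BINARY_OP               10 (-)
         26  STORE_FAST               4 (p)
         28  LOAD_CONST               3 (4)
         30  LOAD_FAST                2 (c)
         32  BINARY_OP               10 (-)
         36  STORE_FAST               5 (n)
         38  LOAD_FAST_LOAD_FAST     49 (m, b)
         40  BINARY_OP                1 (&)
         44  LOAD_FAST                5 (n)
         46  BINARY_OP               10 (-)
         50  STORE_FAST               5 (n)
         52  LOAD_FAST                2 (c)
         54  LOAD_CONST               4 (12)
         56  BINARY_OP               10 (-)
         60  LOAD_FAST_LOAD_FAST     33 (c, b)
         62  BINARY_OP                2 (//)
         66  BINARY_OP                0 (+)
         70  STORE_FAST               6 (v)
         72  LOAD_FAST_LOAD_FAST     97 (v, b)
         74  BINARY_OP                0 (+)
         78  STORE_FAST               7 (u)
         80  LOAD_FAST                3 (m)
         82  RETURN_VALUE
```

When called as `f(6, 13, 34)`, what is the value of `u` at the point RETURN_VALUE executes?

37

LOAD_CONST → push 13. Stack: [13]
STORE_FAST m → m=13. Stack: []
LOAD_FAST_LOAD_FAST c,c → push 34,34. Stack: [34, 34]
BINARY_OP // → 34 // 34 = 1. Stack: [1]
LOAD_CONST → push -1. Stack: [1, -1]
BINARY_OP + → 1 + -1 = 0. Stack: [0]
STORE_FAST m → m=0. Stack: []
LOAD_FAST_LOAD_FAST b,c → push 13,34. Stack: [13, 34]
BINARY_OP - → 13 - 34 = -21. Stack: [-21]
STORE_FAST p → p=-21. Stack: []
LOAD_CONST → push 4. Stack: [4]
LOAD_FAST c → push 34. Stack: [4, 34]
BINARY_OP - → 4 - 34 = -30. Stack: [-30]
STORE_FAST n → n=-30. Stack: []
LOAD_FAST_LOAD_FAST m,b → push 0,13. Stack: [0, 13]
BINARY_OP & → 0 & 13 = 0. Stack: [0]
LOAD_FAST n → push -30. Stack: [0, -30]
BINARY_OP - → 0 - -30 = 30. Stack: [30]
STORE_FAST n → n=30. Stack: []
LOAD_FAST c → push 34. Stack: [34]
LOAD_CONST → push 12. Stack: [34, 12]
BINARY_OP - → 34 - 12 = 22. Stack: [22]
LOAD_FAST_LOAD_FAST c,b → push 34,13. Stack: [22, 34, 13]
BINARY_OP // → 34 // 13 = 2. Stack: [22, 2]
BINARY_OP + → 22 + 2 = 24. Stack: [24]
STORE_FAST v → v=24. Stack: []
LOAD_FAST_LOAD_FAST v,b → push 24,13. Stack: [24, 13]
BINARY_OP + → 24 + 13 = 37. Stack: [37]
STORE_FAST u → u=37. Stack: []
LOAD_FAST m → push 0. Stack: [0]
RETURN_VALUE → return 0.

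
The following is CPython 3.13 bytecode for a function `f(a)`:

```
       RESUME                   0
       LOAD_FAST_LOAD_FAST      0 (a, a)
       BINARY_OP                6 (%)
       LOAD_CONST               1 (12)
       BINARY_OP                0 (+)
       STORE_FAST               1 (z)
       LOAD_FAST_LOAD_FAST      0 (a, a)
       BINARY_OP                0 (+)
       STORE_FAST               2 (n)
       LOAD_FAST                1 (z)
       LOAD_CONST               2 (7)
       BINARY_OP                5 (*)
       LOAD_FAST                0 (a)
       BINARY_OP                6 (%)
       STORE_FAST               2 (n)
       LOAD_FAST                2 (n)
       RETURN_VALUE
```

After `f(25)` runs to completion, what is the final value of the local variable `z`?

12

LOAD_FAST_LOAD_FAST a,a → push 25,25. Stack: [25, 25]
BINARY_OP % → 25 % 25 = 0. Stack: [0]
LOAD_CONST → push 12. Stack: [0, 12]
BINARY_OP + → 0 + 12 = 12. Stack: [12]
STORE_FAST z → z=12. Stack: []
LOAD_FAST_LOAD_FAST a,a → push 25,25. Stack: [25, 25]
BINARY_OP + → 25 + 25 = 50. Stack: [50]
STORE_FAST n → n=50. Stack: []
LOAD_FAST z → push 12. Stack: [12]
LOAD_CONST → push 7. Stack: [12, 7]
BINARY_OP * → 12 * 7 = 84. Stack: [84]
LOAD_FAST a → push 25. Stack: [84, 25]
BINARY_OP % → 84 % 25 = 9. Stack: [9]
STORE_FAST n → n=9. Stack: []
LOAD_FAST n → push 9. Stack: [9]
RETURN_VALUE → return 9.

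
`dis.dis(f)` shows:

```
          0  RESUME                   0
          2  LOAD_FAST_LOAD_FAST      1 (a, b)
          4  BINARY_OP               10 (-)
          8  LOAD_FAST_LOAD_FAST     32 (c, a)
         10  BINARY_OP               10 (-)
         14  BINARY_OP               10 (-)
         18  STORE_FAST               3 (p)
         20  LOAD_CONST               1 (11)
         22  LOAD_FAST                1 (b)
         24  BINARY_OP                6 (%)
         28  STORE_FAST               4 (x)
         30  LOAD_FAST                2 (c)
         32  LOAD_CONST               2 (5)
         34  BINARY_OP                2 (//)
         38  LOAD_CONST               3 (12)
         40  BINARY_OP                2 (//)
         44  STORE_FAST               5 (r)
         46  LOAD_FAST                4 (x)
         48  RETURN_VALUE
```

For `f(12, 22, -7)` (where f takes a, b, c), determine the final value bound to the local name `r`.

-1

LOAD_FAST_LOAD_FAST a,b → push 12,22. Stack: [12, 22]
BINARY_OP - → 12 - 22 = -10. Stack: [-10]
LOAD_FAST_LOAD_FAST c,a → push -7,12. Stack: [-10, -7, 12]
BINARY_OP - → -7 - 12 = -19. Stack: [-10, -19]
BINARY_OP - → -10 - -19 = 9. Stack: [9]
STORE_FAST p → p=9. Stack: []
LOAD_CONST → push 11. Stack: [11]
LOAD_FAST b → push 22. Stack: [11, 22]
BINARY_OP % → 11 % 22 = 11. Stack: [11]
STORE_FAST x → x=11. Stack: []
LOAD_FAST c → push -7. Stack: [-7]
LOAD_CONST → push 5. Stack: [-7, 5]
BINARY_OP // → -7 // 5 = -2. Stack: [-2]
LOAD_CONST → push 12. Stack: [-2, 12]
BINARY_OP // → -2 // 12 = -1. Stack: [-1]
STORE_FAST r → r=-1. Stack: []
LOAD_FAST x → push 11. Stack: [11]
RETURN_VALUE → return 11.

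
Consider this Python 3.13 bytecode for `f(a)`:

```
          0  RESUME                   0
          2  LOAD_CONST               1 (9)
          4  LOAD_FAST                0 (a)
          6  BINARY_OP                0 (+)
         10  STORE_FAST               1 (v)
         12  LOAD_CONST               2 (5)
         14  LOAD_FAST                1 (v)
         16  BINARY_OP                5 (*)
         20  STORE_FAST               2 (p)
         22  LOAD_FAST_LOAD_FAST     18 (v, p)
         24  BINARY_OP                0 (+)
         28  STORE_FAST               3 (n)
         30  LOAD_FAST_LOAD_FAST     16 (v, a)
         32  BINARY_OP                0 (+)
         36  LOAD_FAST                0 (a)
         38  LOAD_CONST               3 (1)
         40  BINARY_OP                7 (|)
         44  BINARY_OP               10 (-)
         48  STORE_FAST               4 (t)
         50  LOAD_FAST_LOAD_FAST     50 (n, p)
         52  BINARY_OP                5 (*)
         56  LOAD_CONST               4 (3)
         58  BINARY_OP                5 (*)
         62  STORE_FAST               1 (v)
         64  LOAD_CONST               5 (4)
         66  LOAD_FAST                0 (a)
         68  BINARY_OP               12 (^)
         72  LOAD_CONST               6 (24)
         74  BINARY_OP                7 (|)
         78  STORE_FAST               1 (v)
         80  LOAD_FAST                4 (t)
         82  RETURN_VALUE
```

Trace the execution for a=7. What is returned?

16

LOAD_CONST → push 9. Stack: [9]
LOAD_FAST a → push 7. Stack: [9, 7]
BINARY_OP + → 9 + 7 = 16. Stack: [16]
STORE_FAST v → v=16. Stack: []
LOAD_CONST → push 5. Stack: [5]
LOAD_FAST v → push 16. Stack: [5, 16]
BINARY_OP * → 5 * 16 = 80. Stack: [80]
STORE_FAST p → p=80. Stack: []
LOAD_FAST_LOAD_FAST v,p → push 16,80. Stack: [16, 80]
BINARY_OP + → 16 + 80 = 96. Stack: [96]
STORE_FAST n → n=96. Stack: []
LOAD_FAST_LOAD_FAST v,a → push 16,7. Stack: [16, 7]
BINARY_OP + → 16 + 7 = 23. Stack: [23]
LOAD_FAST a → push 7. Stack: [23, 7]
LOAD_CONST → push 1. Stack: [23, 7, 1]
BINARY_OP | → 7 | 1 = 7. Stack: [23, 7]
BINARY_OP - → 23 - 7 = 16. Stack: [16]
STORE_FAST t → t=16. Stack: []
LOAD_FAST_LOAD_FAST n,p → push 96,80. Stack: [96, 80]
BINARY_OP * → 96 * 80 = 7680. Stack: [7680]
LOAD_CONST → push 3. Stack: [7680, 3]
BINARY_OP * → 7680 * 3 = 23040. Stack: [23040]
STORE_FAST v → v=23040. Stack: []
LOAD_CONST → push 4. Stack: [4]
LOAD_FAST a → push 7. Stack: [4, 7]
BINARY_OP ^ → 4 ^ 7 = 3. Stack: [3]
LOAD_CONST → push 24. Stack: [3, 24]
BINARY_OP | → 3 | 24 = 27. Stack: [27]
STORE_FAST v → v=27. Stack: []
LOAD_FAST t → push 16. Stack: [16]
RETURN_VALUE → return 16.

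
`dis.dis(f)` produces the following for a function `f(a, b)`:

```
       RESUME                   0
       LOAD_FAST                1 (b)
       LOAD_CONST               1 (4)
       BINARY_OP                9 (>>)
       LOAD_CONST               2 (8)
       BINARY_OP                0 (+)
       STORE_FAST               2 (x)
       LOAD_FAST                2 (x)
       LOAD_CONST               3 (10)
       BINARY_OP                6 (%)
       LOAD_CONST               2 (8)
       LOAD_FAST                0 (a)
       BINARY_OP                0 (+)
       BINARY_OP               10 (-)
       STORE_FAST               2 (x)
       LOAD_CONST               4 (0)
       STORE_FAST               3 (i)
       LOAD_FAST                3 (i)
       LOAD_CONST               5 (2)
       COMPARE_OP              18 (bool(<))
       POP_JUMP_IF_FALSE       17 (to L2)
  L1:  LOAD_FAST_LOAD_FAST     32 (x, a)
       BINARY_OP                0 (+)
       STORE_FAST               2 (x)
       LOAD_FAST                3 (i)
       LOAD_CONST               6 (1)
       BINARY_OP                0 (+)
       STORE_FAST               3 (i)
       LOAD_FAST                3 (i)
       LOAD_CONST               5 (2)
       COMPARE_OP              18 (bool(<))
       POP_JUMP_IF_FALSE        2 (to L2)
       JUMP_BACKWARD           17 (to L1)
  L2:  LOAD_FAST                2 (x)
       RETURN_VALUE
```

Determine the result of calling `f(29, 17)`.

30

LOAD_FAST b → push 17. Stack: [17]
LOAD_CONST → push 4. Stack: [17, 4]
BINARY_OP >> → 17 >> 4 = 1. Stack: [1]
LOAD_CONST → push 8. Stack: [1, 8]
BINARY_OP + → 1 + 8 = 9. Stack: [9]
STORE_FAST x → x=9. Stack: []
LOAD_FAST x → push 9. Stack: [9]
LOAD_CONST → push 10. Stack: [9, 10]
BINARY_OP % → 9 % 10 = 9. Stack: [9]
LOAD_CONST → push 8. Stack: [9, 8]
LOAD_FAST a → push 29. Stack: [9, 8, 29]
BINARY_OP + → 8 + 29 = 37. Stack: [9, 37]
BINARY_OP - → 9 - 37 = -28. Stack: [-28]
STORE_FAST x → x=-28. Stack: []
LOAD_CONST → push 0. Stack: [0]
STORE_FAST i → i=0. Stack: []
LOAD_FAST i → push 0. Stack: [0]
LOAD_CONST → push 2. Stack: [0, 2]
COMPARE_OP bool(<) → 0 vs 2 = True. Stack: [True]
POP_JUMP_IF_FALSE → pop True; no jump. Stack: []
LOAD_FAST_LOAD_FAST x,a → push -28,29. Stack: [-28, 29]
BINARY_OP + → -28 + 29 = 1. Stack: [1]
STORE_FAST x → x=1. Stack: []
LOAD_FAST i → push 0. Stack: [0]
LOAD_CONST → push 1. Stack: [0, 1]
BINARY_OP + → 0 + 1 = 1. Stack: [1]
STORE_FAST i → i=1. Stack: []
LOAD_FAST i → push 1. Stack: [1]
LOAD_CONST → push 2. Stack: [1, 2]
COMPARE_OP bool(<) → 1 vs 2 = True. Stack: [True]
POP_JUMP_IF_FALSE → pop True; no jump. Stack: []
LOAD_FAST_LOAD_FAST x,a → push 1,29. Stack: [1, 29]
BINARY_OP + → 1 + 29 = 30. Stack: [30]
STORE_FAST x → x=30. Stack: []
LOAD_FAST i → push 1. Stack: [1]
LOAD_CONST → push 1. Stack: [1, 1]
BINARY_OP + → 1 + 1 = 2. Stack: [2]
STORE_FAST i → i=2. Stack: []
LOAD_FAST i → push 2. Stack: [2]
LOAD_CONST → push 2. Stack: [2, 2]
COMPARE_OP bool(<) → 2 vs 2 = False. Stack: [False]
POP_JUMP_IF_FALSE → pop False; jump. Stack: []
LOAD_FAST x → push 30. Stack: [30]
RETURN_VALUE → return 30.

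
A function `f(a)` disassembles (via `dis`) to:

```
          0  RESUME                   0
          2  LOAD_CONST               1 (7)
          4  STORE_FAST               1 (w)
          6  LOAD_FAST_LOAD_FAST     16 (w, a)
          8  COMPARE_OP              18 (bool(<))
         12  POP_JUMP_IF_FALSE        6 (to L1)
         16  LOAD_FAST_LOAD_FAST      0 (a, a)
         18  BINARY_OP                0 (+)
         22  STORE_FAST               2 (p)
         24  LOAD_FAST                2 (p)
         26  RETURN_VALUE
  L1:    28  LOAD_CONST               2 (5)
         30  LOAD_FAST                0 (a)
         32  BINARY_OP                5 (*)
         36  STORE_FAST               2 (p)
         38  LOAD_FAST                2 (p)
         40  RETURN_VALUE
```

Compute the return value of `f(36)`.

LOAD_CONST → push 7. Stack: [7]
STORE_FAST w → w=7. Stack: []
LOAD_FAST_LOAD_FAST w,a → push 7,36. Stack: [7, 36]
COMPARE_OP bool(<) → 7 vs 36 = True. Stack: [True]
POP_JUMP_IF_FALSE → pop True; no jump. Stack: []
LOAD_FAST_LOAD_FAST a,a → push 36,36. Stack: [36, 36]
BINARY_OP + → 36 + 36 = 72. Stack: [72]
STORE_FAST p → p=72. Stack: []
LOAD_FAST p → push 72. Stack: [72]
RETURN_VALUE → return 72.

72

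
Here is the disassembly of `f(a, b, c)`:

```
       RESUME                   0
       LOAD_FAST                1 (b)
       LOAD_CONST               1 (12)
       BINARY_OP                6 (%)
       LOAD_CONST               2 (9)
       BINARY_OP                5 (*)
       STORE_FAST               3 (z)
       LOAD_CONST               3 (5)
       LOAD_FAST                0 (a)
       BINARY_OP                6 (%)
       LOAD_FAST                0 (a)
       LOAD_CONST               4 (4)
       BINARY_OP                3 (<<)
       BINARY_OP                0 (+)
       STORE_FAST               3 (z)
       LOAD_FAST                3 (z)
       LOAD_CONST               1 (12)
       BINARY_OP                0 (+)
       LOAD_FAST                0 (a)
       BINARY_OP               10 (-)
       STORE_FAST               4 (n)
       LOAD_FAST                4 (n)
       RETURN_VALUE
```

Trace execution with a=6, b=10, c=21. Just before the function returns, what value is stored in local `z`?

LOAD_FAST b → push 10. Stack: [10]
LOAD_CONST → push 12. Stack: [10, 12]
BINARY_OP % → 10 % 12 = 10. Stack: [10]
LOAD_CONST → push 9. Stack: [10, 9]
BINARY_OP * → 10 * 9 = 90. Stack: [90]
STORE_FAST z → z=90. Stack: []
LOAD_CONST → push 5. Stack: [5]
LOAD_FAST a → push 6. Stack: [5, 6]
BINARY_OP % → 5 % 6 = 5. Stack: [5]
LOAD_FAST a → push 6. Stack: [5, 6]
LOAD_CONST → push 4. Stack: [5, 6, 4]
BINARY_OP << → 6 << 4 = 96. Stack: [5, 96]
BINARY_OP + → 5 + 96 = 101. Stack: [101]
STORE_FAST z → z=101. Stack: []
LOAD_FAST z → push 101. Stack: [101]
LOAD_CONST → push 12. Stack: [101, 12]
BINARY_OP + → 101 + 12 = 113. Stack: [113]
LOAD_FAST a → push 6. Stack: [113, 6]
BINARY_OP - → 113 - 6 = 107. Stack: [107]
STORE_FAST n → n=107. Stack: []
LOAD_FAST n → push 107. Stack: [107]
RETURN_VALUE → return 107.

101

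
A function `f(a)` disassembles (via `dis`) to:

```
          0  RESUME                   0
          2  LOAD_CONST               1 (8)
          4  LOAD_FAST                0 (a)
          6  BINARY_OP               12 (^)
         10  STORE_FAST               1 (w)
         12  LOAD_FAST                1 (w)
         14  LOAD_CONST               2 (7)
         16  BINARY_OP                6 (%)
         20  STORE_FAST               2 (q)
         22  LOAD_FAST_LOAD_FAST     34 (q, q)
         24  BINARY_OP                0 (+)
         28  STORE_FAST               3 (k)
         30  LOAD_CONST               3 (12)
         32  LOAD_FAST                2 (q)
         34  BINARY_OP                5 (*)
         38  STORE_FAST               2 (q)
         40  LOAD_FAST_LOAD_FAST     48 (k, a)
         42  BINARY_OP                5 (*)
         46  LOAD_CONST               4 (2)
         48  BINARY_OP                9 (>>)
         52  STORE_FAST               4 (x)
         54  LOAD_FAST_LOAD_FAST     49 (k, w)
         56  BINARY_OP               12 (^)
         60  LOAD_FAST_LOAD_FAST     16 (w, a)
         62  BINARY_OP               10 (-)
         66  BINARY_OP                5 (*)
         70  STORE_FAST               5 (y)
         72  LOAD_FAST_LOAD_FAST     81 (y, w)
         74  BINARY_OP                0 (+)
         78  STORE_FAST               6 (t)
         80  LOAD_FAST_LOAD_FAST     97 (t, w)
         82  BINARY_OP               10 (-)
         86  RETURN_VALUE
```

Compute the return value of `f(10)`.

-48

LOAD_CONST → push 8. Stack: [8]
LOAD_FAST a → push 10. Stack: [8, 10]
BINARY_OP ^ → 8 ^ 10 = 2. Stack: [2]
STORE_FAST w → w=2. Stack: []
LOAD_FAST w → push 2. Stack: [2]
LOAD_CONST → push 7. Stack: [2, 7]
BINARY_OP % → 2 % 7 = 2. Stack: [2]
STORE_FAST q → q=2. Stack: []
LOAD_FAST_LOAD_FAST q,q → push 2,2. Stack: [2, 2]
BINARY_OP + → 2 + 2 = 4. Stack: [4]
STORE_FAST k → k=4. Stack: []
LOAD_CONST → push 12. Stack: [12]
LOAD_FAST q → push 2. Stack: [12, 2]
BINARY_OP * → 12 * 2 = 24. Stack: [24]
STORE_FAST q → q=24. Stack: []
LOAD_FAST_LOAD_FAST k,a → push 4,10. Stack: [4, 10]
BINARY_OP * → 4 * 10 = 40. Stack: [40]
LOAD_CONST → push 2. Stack: [40, 2]
BINARY_OP >> → 40 >> 2 = 10. Stack: [10]
STORE_FAST x → x=10. Stack: []
LOAD_FAST_LOAD_FAST k,w → push 4,2. Stack: [4, 2]
BINARY_OP ^ → 4 ^ 2 = 6. Stack: [6]
LOAD_FAST_LOAD_FAST w,a → push 2,10. Stack: [6, 2, 10]
BINARY_OP - → 2 - 10 = -8. Stack: [6, -8]
BINARY_OP * → 6 * -8 = -48. Stack: [-48]
STORE_FAST y → y=-48. Stack: []
LOAD_FAST_LOAD_FAST y,w → push -48,2. Stack: [-48, 2]
BINARY_OP + → -48 + 2 = -46. Stack: [-46]
STORE_FAST t → t=-46. Stack: []
LOAD_FAST_LOAD_FAST t,w → push -46,2. Stack: [-46, 2]
BINARY_OP - → -46 - 2 = -48. Stack: [-48]
RETURN_VALUE → return -48.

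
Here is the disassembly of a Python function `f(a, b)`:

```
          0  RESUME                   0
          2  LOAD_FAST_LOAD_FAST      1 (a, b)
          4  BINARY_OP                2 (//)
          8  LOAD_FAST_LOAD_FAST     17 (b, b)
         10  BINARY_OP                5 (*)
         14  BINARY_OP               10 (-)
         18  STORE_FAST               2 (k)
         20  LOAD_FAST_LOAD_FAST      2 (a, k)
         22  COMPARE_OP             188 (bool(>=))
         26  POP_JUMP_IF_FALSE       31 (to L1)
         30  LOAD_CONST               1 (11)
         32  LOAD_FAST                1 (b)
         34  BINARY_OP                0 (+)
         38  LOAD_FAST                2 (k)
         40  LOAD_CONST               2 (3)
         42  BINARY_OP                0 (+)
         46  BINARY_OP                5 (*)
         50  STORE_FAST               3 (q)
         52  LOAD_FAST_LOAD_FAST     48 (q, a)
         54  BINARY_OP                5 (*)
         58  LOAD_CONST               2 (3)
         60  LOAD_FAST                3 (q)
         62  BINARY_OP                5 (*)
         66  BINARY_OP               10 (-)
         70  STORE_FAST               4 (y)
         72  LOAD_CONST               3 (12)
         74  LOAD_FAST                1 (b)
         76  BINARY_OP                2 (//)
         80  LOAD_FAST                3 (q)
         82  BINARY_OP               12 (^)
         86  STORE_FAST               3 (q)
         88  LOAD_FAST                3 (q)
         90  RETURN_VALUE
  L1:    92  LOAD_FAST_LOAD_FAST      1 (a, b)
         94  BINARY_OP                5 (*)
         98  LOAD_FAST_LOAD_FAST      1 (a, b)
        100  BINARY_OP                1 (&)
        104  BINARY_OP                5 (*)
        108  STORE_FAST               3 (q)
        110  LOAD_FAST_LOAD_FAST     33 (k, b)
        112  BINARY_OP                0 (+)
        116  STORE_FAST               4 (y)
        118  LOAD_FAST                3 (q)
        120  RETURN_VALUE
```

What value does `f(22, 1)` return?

LOAD_FAST_LOAD_FAST a,b → push 22,1. Stack: [22, 1]
BINARY_OP // → 22 // 1 = 22. Stack: [22]
LOAD_FAST_LOAD_FAST b,b → push 1,1. Stack: [22, 1, 1]
BINARY_OP * → 1 * 1 = 1. Stack: [22, 1]
BINARY_OP - → 22 - 1 = 21. Stack: [21]
STORE_FAST k → k=21. Stack: []
LOAD_FAST_LOAD_FAST a,k → push 22,21. Stack: [22, 21]
COMPARE_OP bool(>=) → 22 vs 21 = True. Stack: [True]
POP_JUMP_IF_FALSE → pop True; no jump. Stack: []
LOAD_CONST → push 11. Stack: [11]
LOAD_FAST b → push 1. Stack: [11, 1]
BINARY_OP + → 11 + 1 = 12. Stack: [12]
LOAD_FAST k → push 21. Stack: [12, 21]
LOAD_CONST → push 3. Stack: [12, 21, 3]
BINARY_OP + → 21 + 3 = 24. Stack: [12, 24]
BINARY_OP * → 12 * 24 = 288. Stack: [288]
STORE_FAST q → q=288. Stack: []
LOAD_FAST_LOAD_FAST q,a → push 288,22. Stack: [288, 22]
BINARY_OP * → 288 * 22 = 6336. Stack: [6336]
LOAD_CONST → push 3. Stack: [6336, 3]
LOAD_FAST q → push 288. Stack: [6336, 3, 288]
BINARY_OP * → 3 * 288 = 864. Stack: [6336, 864]
BINARY_OP - → 6336 - 864 = 5472. Stack: [5472]
STORE_FAST y → y=5472. Stack: []
LOAD_CONST → push 12. Stack: [12]
LOAD_FAST b → push 1. Stack: [12, 1]
BINARY_OP // → 12 // 1 = 12. Stack: [12]
LOAD_FAST q → push 288. Stack: [12, 288]
BINARY_OP ^ → 12 ^ 288 = 300. Stack: [300]
STORE_FAST q → q=300. Stack: []
LOAD_FAST q → push 300. Stack: [300]
RETURN_VALUE → return 300.

300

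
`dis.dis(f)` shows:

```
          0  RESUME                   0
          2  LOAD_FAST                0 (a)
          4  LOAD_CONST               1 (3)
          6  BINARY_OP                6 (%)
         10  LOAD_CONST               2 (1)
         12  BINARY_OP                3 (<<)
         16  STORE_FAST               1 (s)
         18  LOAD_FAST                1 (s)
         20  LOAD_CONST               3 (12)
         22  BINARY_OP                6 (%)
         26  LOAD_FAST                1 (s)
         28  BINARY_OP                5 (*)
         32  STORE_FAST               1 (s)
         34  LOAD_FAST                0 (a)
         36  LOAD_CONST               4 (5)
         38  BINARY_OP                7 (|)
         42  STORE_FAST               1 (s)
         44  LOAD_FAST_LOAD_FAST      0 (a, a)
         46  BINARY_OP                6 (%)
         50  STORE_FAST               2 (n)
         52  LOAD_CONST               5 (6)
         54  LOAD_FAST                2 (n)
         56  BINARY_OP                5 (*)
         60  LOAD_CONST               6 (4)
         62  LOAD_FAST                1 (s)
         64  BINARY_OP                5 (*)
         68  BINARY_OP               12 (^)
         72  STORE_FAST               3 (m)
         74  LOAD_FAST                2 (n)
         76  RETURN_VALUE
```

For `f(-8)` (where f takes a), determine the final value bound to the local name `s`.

-3

LOAD_FAST a → push -8. Stack: [-8]
LOAD_CONST → push 3. Stack: [-8, 3]
BINARY_OP % → -8 % 3 = 1. Stack: [1]
LOAD_CONST → push 1. Stack: [1, 1]
BINARY_OP << → 1 << 1 = 2. Stack: [2]
STORE_FAST s → s=2. Stack: []
LOAD_FAST s → push 2. Stack: [2]
LOAD_CONST → push 12. Stack: [2, 12]
BINARY_OP % → 2 % 12 = 2. Stack: [2]
LOAD_FAST s → push 2. Stack: [2, 2]
BINARY_OP * → 2 * 2 = 4. Stack: [4]
STORE_FAST s → s=4. Stack: []
LOAD_FAST a → push -8. Stack: [-8]
LOAD_CONST → push 5. Stack: [-8, 5]
BINARY_OP | → -8 | 5 = -3. Stack: [-3]
STORE_FAST s → s=-3. Stack: []
LOAD_FAST_LOAD_FAST a,a → push -8,-8. Stack: [-8, -8]
BINARY_OP % → -8 % -8 = 0. Stack: [0]
STORE_FAST n → n=0. Stack: []
LOAD_CONST → push 6. Stack: [6]
LOAD_FAST n → push 0. Stack: [6, 0]
BINARY_OP * → 6 * 0 = 0. Stack: [0]
LOAD_CONST → push 4. Stack: [0, 4]
LOAD_FAST s → push -3. Stack: [0, 4, -3]
BINARY_OP * → 4 * -3 = -12. Stack: [0, -12]
BINARY_OP ^ → 0 ^ -12 = -12. Stack: [-12]
STORE_FAST m → m=-12. Stack: []
LOAD_FAST n → push 0. Stack: [0]
RETURN_VALUE → return 0.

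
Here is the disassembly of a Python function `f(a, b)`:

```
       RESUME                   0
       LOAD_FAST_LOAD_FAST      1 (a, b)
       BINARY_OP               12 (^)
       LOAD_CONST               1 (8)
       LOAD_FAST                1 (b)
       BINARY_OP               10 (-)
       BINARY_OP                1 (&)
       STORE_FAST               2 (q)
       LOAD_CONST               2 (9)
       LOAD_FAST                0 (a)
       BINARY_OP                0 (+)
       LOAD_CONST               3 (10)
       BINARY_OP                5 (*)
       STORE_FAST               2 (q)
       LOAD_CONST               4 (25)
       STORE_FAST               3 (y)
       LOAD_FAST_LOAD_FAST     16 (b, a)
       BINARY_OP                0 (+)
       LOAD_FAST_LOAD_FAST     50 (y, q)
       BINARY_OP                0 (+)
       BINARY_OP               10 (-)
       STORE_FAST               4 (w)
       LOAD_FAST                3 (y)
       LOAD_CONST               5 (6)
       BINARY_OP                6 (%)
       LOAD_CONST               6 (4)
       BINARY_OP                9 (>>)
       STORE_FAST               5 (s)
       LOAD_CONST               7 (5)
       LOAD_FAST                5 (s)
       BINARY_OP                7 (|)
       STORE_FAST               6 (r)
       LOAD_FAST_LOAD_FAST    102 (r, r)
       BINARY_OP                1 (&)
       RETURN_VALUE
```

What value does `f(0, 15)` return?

5

LOAD_FAST_LOAD_FAST a,b → push 0,15. Stack: [0, 15]
BINARY_OP ^ → 0 ^ 15 = 15. Stack: [15]
LOAD_CONST → push 8. Stack: [15, 8]
LOAD_FAST b → push 15. Stack: [15, 8, 15]
BINARY_OP - → 8 - 15 = -7. Stack: [15, -7]
BINARY_OP & → 15 & -7 = 9. Stack: [9]
STORE_FAST q → q=9. Stack: []
LOAD_CONST → push 9. Stack: [9]
LOAD_FAST a → push 0. Stack: [9, 0]
BINARY_OP + → 9 + 0 = 9. Stack: [9]
LOAD_CONST → push 10. Stack: [9, 10]
BINARY_OP * → 9 * 10 = 90. Stack: [90]
STORE_FAST q → q=90. Stack: []
LOAD_CONST → push 25. Stack: [25]
STORE_FAST y → y=25. Stack: []
LOAD_FAST_LOAD_FAST b,a → push 15,0. Stack: [15, 0]
BINARY_OP + → 15 + 0 = 15. Stack: [15]
LOAD_FAST_LOAD_FAST y,q → push 25,90. Stack: [15, 25, 90]
BINARY_OP + → 25 + 90 = 115. Stack: [15, 115]
BINARY_OP - → 15 - 115 = -100. Stack: [-100]
STORE_FAST w → w=-100. Stack: []
LOAD_FAST y → push 25. Stack: [25]
LOAD_CONST → push 6. Stack: [25, 6]
BINARY_OP % → 25 % 6 = 1. Stack: [1]
LOAD_CONST → push 4. Stack: [1, 4]
BINARY_OP >> → 1 >> 4 = 0. Stack: [0]
STORE_FAST s → s=0. Stack: []
LOAD_CONST → push 5. Stack: [5]
LOAD_FAST s → push 0. Stack: [5, 0]
BINARY_OP | → 5 | 0 = 5. Stack: [5]
STORE_FAST r → r=5. Stack: []
LOAD_FAST_LOAD_FAST r,r → push 5,5. Stack: [5, 5]
BINARY_OP & → 5 & 5 = 5. Stack: [5]
RETURN_VALUE → return 5.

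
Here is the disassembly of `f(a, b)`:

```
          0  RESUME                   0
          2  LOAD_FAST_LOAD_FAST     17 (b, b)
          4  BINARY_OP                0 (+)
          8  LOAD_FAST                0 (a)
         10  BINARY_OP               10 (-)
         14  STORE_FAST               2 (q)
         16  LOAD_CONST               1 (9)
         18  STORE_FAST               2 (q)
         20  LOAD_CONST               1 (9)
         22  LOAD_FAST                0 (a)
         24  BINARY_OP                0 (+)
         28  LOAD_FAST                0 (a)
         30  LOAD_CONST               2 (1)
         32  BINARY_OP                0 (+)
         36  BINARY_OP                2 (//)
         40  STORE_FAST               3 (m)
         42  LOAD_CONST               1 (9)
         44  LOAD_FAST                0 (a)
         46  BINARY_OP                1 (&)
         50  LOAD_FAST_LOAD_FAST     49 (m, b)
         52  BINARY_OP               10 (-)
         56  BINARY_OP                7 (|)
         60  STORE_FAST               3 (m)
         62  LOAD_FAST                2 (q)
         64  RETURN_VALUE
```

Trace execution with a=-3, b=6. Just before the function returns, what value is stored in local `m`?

LOAD_FAST_LOAD_FAST b,b → push 6,6. Stack: [6, 6]
BINARY_OP + → 6 + 6 = 12. Stack: [12]
LOAD_FAST a → push -3. Stack: [12, -3]
BINARY_OP - → 12 - -3 = 15. Stack: [15]
STORE_FAST q → q=15. Stack: []
LOAD_CONST → push 9. Stack: [9]
STORE_FAST q → q=9. Stack: []
LOAD_CONST → push 9. Stack: [9]
LOAD_FAST a → push -3. Stack: [9, -3]
BINARY_OP + → 9 + -3 = 6. Stack: [6]
LOAD_FAST a → push -3. Stack: [6, -3]
LOAD_CONST → push 1. Stack: [6, -3, 1]
BINARY_OP + → -3 + 1 = -2. Stack: [6, -2]
BINARY_OP // → 6 // -2 = -3. Stack: [-3]
STORE_FAST m → m=-3. Stack: []
LOAD_CONST → push 9. Stack: [9]
LOAD_FAST a → push -3. Stack: [9, -3]
BINARY_OP & → 9 & -3 = 9. Stack: [9]
LOAD_FAST_LOAD_FAST m,b → push -3,6. Stack: [9, -3, 6]
BINARY_OP - → -3 - 6 = -9. Stack: [9, -9]
BINARY_OP | → 9 | -9 = -1. Stack: [-1]
STORE_FAST m → m=-1. Stack: []
LOAD_FAST q → push 9. Stack: [9]
RETURN_VALUE → return 9.

-1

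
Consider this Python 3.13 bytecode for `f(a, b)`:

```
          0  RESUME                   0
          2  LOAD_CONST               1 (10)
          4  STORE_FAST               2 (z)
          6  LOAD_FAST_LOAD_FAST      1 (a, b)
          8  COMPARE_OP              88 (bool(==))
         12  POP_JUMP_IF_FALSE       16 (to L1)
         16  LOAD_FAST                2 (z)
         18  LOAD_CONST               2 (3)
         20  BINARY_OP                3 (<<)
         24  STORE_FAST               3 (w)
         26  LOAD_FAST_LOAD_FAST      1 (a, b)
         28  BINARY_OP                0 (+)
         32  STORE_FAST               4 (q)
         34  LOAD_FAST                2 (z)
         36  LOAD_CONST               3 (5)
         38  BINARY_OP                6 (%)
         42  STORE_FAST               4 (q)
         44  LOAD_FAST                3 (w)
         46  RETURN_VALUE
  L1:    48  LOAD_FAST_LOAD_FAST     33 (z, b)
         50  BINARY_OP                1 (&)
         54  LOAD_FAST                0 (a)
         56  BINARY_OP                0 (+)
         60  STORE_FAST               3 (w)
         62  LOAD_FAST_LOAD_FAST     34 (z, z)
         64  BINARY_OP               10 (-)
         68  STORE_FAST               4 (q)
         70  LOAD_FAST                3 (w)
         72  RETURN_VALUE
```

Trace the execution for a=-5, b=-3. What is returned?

LOAD_CONST → push 10. Stack: [10]
STORE_FAST z → z=10. Stack: []
LOAD_FAST_LOAD_FAST a,b → push -5,-3. Stack: [-5, -3]
COMPARE_OP bool(==) → -5 vs -3 = False. Stack: [False]
POP_JUMP_IF_FALSE → pop False; jump. Stack: []
LOAD_FAST_LOAD_FAST z,b → push 10,-3. Stack: [10, -3]
BINARY_OP & → 10 & -3 = 8. Stack: [8]
LOAD_FAST a → push -5. Stack: [8, -5]
BINARY_OP + → 8 + -5 = 3. Stack: [3]
STORE_FAST w → w=3. Stack: []
LOAD_FAST_LOAD_FAST z,z → push 10,10. Stack: [10, 10]
BINARY_OP - → 10 - 10 = 0. Stack: [0]
STORE_FAST q → q=0. Stack: []
LOAD_FAST w → push 3. Stack: [3]
RETURN_VALUE → return 3.

3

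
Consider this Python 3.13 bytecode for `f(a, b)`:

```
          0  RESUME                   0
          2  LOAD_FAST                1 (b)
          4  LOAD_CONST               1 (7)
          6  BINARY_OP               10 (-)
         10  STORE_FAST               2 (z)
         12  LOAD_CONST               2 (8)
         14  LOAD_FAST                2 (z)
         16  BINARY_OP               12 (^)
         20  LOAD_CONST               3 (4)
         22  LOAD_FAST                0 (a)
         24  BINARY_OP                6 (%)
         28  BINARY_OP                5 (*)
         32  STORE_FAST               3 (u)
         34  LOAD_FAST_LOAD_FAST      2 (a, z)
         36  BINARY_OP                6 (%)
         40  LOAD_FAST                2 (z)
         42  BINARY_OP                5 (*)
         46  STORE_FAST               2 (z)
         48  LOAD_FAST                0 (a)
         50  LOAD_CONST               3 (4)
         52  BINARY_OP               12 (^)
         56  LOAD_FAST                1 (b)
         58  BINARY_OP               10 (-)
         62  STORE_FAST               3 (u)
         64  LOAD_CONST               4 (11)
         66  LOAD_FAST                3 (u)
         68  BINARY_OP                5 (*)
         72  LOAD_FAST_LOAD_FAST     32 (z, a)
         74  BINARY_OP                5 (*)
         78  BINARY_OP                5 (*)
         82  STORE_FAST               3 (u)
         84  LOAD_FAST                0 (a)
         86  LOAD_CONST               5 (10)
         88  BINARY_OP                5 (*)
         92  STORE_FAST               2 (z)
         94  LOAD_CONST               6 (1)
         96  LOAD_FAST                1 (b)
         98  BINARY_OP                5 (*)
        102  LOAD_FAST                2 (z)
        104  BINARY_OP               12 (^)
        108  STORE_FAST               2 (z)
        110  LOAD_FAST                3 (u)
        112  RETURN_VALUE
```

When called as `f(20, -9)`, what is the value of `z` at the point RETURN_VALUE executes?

LOAD_FAST b → push -9. Stack: [-9]
LOAD_CONST → push 7. Stack: [-9, 7]
BINARY_OP - → -9 - 7 = -16. Stack: [-16]
STORE_FAST z → z=-16. Stack: []
LOAD_CONST → push 8. Stack: [8]
LOAD_FAST z → push -16. Stack: [8, -16]
BINARY_OP ^ → 8 ^ -16 = -8. Stack: [-8]
LOAD_CONST → push 4. Stack: [-8, 4]
LOAD_FAST a → push 20. Stack: [-8, 4, 20]
BINARY_OP % → 4 % 20 = 4. Stack: [-8, 4]
BINARY_OP * → -8 * 4 = -32. Stack: [-32]
STORE_FAST u → u=-32. Stack: []
LOAD_FAST_LOAD_FAST a,z → push 20,-16. Stack: [20, -16]
BINARY_OP % → 20 % -16 = -12. Stack: [-12]
LOAD_FAST z → push -16. Stack: [-12, -16]
BINARY_OP * → -12 * -16 = 192. Stack: [192]
STORE_FAST z → z=192. Stack: []
LOAD_FAST a → push 20. Stack: [20]
LOAD_CONST → push 4. Stack: [20, 4]
BINARY_OP ^ → 20 ^ 4 = 16. Stack: [16]
LOAD_FAST b → push -9. Stack: [16, -9]
BINARY_OP - → 16 - -9 = 25. Stack: [25]
STORE_FAST u → u=25. Stack: []
LOAD_CONST → push 11. Stack: [11]
LOAD_FAST u → push 25. Stack: [11, 25]
BINARY_OP * → 11 * 25 = 275. Stack: [275]
LOAD_FAST_LOAD_FAST z,a → push 192,20. Stack: [275, 192, 20]
BINARY_OP * → 192 * 20 = 3840. Stack: [275, 3840]
BINARY_OP * → 275 * 3840 = 1056000. Stack: [1056000]
STORE_FAST u → u=1056000. Stack: []
LOAD_FAST a → push 20. Stack: [20]
LOAD_CONST → push 10. Stack: [20, 10]
BINARY_OP * → 20 * 10 = 200. Stack: [200]
STORE_FAST z → z=200. Stack: []
LOAD_CONST → push 1. Stack: [1]
LOAD_FAST b → push -9. Stack: [1, -9]
BINARY_OP * → 1 * -9 = -9. Stack: [-9]
LOAD_FAST z → push 200. Stack: [-9, 200]
BINARY_OP ^ → -9 ^ 200 = -193. Stack: [-193]
STORE_FAST z → z=-193. Stack: []
LOAD_FAST u → push 1056000. Stack: [1056000]
RETURN_VALUE → return 1056000.

-193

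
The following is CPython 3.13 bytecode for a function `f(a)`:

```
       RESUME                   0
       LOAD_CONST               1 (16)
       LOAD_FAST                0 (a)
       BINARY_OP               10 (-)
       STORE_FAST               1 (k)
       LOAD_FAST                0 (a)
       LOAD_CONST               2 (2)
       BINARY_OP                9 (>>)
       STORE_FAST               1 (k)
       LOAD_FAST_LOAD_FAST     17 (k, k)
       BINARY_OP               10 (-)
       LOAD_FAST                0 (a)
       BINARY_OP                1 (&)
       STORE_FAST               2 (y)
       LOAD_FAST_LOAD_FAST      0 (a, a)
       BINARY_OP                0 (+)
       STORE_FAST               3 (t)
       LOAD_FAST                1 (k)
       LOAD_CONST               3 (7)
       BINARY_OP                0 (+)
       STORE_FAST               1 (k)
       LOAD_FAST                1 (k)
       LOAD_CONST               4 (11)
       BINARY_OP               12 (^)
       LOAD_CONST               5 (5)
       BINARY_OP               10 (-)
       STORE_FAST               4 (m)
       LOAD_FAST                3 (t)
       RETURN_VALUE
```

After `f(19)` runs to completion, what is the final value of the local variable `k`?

11

LOAD_CONST → push 16. Stack: [16]
LOAD_FAST a → push 19. Stack: [16, 19]
BINARY_OP - → 16 - 19 = -3. Stack: [-3]
STORE_FAST k → k=-3. Stack: []
LOAD_FAST a → push 19. Stack: [19]
LOAD_CONST → push 2. Stack: [19, 2]
BINARY_OP >> → 19 >> 2 = 4. Stack: [4]
STORE_FAST k → k=4. Stack: []
LOAD_FAST_LOAD_FAST k,k → push 4,4. Stack: [4, 4]
BINARY_OP - → 4 - 4 = 0. Stack: [0]
LOAD_FAST a → push 19. Stack: [0, 19]
BINARY_OP & → 0 & 19 = 0. Stack: [0]
STORE_FAST y → y=0. Stack: []
LOAD_FAST_LOAD_FAST a,a → push 19,19. Stack: [19, 19]
BINARY_OP + → 19 + 19 = 38. Stack: [38]
STORE_FAST t → t=38. Stack: []
LOAD_FAST k → push 4. Stack: [4]
LOAD_CONST → push 7. Stack: [4, 7]
BINARY_OP + → 4 + 7 = 11. Stack: [11]
STORE_FAST k → k=11. Stack: []
LOAD_FAST k → push 11. Stack: [11]
LOAD_CONST → push 11. Stack: [11, 11]
BINARY_OP ^ → 11 ^ 11 = 0. Stack: [0]
LOAD_CONST → push 5. Stack: [0, 5]
BINARY_OP - → 0 - 5 = -5. Stack: [-5]
STORE_FAST m → m=-5. Stack: []
LOAD_FAST t → push 38. Stack: [38]
RETURN_VALUE → return 38.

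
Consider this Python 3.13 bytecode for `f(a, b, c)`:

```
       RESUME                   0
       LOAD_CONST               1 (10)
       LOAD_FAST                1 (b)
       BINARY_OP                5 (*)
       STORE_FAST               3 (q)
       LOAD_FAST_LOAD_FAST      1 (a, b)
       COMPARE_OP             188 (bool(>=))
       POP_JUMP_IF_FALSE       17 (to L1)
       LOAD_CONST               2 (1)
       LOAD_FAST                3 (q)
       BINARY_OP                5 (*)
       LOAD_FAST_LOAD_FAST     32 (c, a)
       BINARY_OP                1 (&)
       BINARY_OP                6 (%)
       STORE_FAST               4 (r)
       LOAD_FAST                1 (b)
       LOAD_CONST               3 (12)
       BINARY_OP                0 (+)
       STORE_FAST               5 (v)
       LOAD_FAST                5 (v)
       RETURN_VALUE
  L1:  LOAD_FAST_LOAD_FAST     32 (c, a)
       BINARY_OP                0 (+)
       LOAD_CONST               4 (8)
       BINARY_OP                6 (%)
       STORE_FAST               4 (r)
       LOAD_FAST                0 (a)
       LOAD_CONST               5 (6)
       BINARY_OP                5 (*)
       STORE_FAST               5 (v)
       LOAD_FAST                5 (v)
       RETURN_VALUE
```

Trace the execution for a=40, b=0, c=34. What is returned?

12

LOAD_CONST → push 10. Stack: [10]
LOAD_FAST b → push 0. Stack: [10, 0]
BINARY_OP * → 10 * 0 = 0. Stack: [0]
STORE_FAST q → q=0. Stack: []
LOAD_FAST_LOAD_FAST a,b → push 40,0. Stack: [40, 0]
COMPARE_OP bool(>=) → 40 vs 0 = True. Stack: [True]
POP_JUMP_IF_FALSE → pop True; no jump. Stack: []
LOAD_CONST → push 1. Stack: [1]
LOAD_FAST q → push 0. Stack: [1, 0]
BINARY_OP * → 1 * 0 = 0. Stack: [0]
LOAD_FAST_LOAD_FAST c,a → push 34,40. Stack: [0, 34, 40]
BINARY_OP & → 34 & 40 = 32. Stack: [0, 32]
BINARY_OP % → 0 % 32 = 0. Stack: [0]
STORE_FAST r → r=0. Stack: []
LOAD_FAST b → push 0. Stack: [0]
LOAD_CONST → push 12. Stack: [0, 12]
BINARY_OP + → 0 + 12 = 12. Stack: [12]
STORE_FAST v → v=12. Stack: []
LOAD_FAST v → push 12. Stack: [12]
RETURN_VALUE → return 12.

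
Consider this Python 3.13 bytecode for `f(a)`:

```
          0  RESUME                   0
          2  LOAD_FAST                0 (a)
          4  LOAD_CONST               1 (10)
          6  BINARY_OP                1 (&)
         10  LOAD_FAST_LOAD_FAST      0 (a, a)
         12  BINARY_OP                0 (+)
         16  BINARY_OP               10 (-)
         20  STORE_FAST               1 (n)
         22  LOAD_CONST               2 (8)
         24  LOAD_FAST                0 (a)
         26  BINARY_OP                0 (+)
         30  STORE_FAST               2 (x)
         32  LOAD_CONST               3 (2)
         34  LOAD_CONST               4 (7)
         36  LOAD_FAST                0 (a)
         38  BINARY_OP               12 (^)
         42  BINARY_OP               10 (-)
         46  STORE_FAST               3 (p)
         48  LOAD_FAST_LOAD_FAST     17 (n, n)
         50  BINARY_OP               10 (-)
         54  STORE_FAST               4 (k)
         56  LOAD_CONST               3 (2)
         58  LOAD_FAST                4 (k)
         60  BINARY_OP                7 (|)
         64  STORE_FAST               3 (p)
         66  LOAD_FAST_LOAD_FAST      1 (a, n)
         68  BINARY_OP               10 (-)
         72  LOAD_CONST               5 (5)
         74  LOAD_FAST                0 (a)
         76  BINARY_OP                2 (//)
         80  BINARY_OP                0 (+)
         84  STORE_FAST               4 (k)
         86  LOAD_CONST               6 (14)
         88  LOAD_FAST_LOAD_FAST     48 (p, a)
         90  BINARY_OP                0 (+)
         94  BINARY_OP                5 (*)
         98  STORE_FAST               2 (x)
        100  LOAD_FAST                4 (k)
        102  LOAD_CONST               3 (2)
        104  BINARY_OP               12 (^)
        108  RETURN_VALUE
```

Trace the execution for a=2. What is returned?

LOAD_FAST a → push 2. Stack: [2]
LOAD_CONST → push 10. Stack: [2, 10]
BINARY_OP & → 2 & 10 = 2. Stack: [2]
LOAD_FAST_LOAD_FAST a,a → push 2,2. Stack: [2, 2, 2]
BINARY_OP + → 2 + 2 = 4. Stack: [2, 4]
BINARY_OP - → 2 - 4 = -2. Stack: [-2]
STORE_FAST n → n=-2. Stack: []
LOAD_CONST → push 8. Stack: [8]
LOAD_FAST a → push 2. Stack: [8, 2]
BINARY_OP + → 8 + 2 = 10. Stack: [10]
STORE_FAST x → x=10. Stack: []
LOAD_CONST → push 2. Stack: [2]
LOAD_CONST → push 7. Stack: [2, 7]
LOAD_FAST a → push 2. Stack: [2, 7, 2]
BINARY_OP ^ → 7 ^ 2 = 5. Stack: [2, 5]
BINARY_OP - → 2 - 5 = -3. Stack: [-3]
STORE_FAST p → p=-3. Stack: []
LOAD_FAST_LOAD_FAST n,n → push -2,-2. Stack: [-2, -2]
BINARY_OP - → -2 - -2 = 0. Stack: [0]
STORE_FAST k → k=0. Stack: []
LOAD_CONST → push 2. Stack: [2]
LOAD_FAST k → push 0. Stack: [2, 0]
BINARY_OP | → 2 | 0 = 2. Stack: [2]
STORE_FAST p → p=2. Stack: []
LOAD_FAST_LOAD_FAST a,n → push 2,-2. Stack: [2, -2]
BINARY_OP - → 2 - -2 = 4. Stack: [4]
LOAD_CONST → push 5. Stack: [4, 5]
LOAD_FAST a → push 2. Stack: [4, 5, 2]
BINARY_OP // → 5 // 2 = 2. Stack: [4, 2]
BINARY_OP + → 4 + 2 = 6. Stack: [6]
STORE_FAST k → k=6. Stack: []
LOAD_CONST → push 14. Stack: [14]
LOAD_FAST_LOAD_FAST p,a → push 2,2. Stack: [14, 2, 2]
BINARY_OP + → 2 + 2 = 4. Stack: [14, 4]
BINARY_OP * → 14 * 4 = 56. Stack: [56]
STORE_FAST x → x=56. Stack: []
LOAD_FAST k → push 6. Stack: [6]
LOAD_CONST → push 2. Stack: [6, 2]
BINARY_OP ^ → 6 ^ 2 = 4. Stack: [4]
RETURN_VALUE → return 4.

4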